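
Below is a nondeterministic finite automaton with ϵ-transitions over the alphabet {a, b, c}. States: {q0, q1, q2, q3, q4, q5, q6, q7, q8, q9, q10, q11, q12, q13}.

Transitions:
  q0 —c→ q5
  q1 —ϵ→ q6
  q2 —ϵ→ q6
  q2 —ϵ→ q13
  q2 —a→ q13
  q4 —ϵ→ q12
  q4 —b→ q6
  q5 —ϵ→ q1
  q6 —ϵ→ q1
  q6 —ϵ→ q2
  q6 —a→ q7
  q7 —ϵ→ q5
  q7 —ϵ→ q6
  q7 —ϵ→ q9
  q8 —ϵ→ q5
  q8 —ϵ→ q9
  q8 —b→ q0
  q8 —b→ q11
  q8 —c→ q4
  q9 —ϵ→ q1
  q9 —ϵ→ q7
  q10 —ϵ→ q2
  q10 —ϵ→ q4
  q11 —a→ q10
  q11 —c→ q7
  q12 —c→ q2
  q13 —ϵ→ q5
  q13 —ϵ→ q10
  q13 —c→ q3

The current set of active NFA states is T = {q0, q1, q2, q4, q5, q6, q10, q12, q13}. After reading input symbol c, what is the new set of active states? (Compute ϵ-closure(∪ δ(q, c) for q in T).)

{q1, q2, q3, q4, q5, q6, q10, q12, q13}

q0 on c → {q5}.
q12 on c → {q2}.
q13 on c → {q3}.
No c-transition from q1, q2, q4, q5, q6, q10.
Union after reading c: {q2, q3, q5}.
Now take the ϵ-closure:
From q2 via ϵ: add q6, q13.
From q5 via ϵ: add q1.
From q13 via ϵ: add q10.
From q10 via ϵ: add q4.
From q4 via ϵ: add q12.
No new states can be added; the closed set is {q1, q2, q3, q4, q5, q6, q10, q12, q13}.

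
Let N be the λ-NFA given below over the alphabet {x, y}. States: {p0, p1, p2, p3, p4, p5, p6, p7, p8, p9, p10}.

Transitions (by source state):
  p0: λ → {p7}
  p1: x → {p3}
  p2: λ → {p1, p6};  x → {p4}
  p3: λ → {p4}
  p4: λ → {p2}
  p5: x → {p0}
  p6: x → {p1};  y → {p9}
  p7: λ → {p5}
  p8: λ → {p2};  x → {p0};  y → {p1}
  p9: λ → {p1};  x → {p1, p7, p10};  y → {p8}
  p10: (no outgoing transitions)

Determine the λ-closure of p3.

{p1, p2, p3, p4, p6}

Start with {p3}.
From p3 via λ: add p4.
From p4 via λ: add p2.
From p2 via λ: add p1, p6.
No new states can be added; the closed set is {p1, p2, p3, p4, p6}.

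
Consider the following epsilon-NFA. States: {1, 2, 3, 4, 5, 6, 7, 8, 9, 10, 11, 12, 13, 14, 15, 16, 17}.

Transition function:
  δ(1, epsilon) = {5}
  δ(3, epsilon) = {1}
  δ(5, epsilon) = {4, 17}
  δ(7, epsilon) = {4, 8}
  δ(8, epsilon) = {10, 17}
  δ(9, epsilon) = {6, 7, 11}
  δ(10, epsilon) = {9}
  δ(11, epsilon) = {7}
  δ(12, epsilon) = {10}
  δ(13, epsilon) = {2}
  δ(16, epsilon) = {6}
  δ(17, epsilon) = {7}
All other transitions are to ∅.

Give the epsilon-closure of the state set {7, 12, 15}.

Start with {7, 12, 15}.
From 7 via epsilon: add 4, 8.
From 12 via epsilon: add 10.
From 8 via epsilon: add 17.
From 10 via epsilon: add 9.
From 9 via epsilon: add 6, 11.
No new states can be added; the closed set is {4, 6, 7, 8, 9, 10, 11, 12, 15, 17}.

{4, 6, 7, 8, 9, 10, 11, 12, 15, 17}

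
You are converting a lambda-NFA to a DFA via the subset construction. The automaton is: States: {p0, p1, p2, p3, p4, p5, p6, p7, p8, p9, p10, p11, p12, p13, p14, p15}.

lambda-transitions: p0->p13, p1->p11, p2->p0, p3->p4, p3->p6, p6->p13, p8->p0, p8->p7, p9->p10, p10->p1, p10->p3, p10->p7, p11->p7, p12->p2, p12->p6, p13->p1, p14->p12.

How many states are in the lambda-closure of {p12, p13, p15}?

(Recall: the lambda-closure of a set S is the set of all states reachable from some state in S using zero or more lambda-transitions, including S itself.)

Start with {p12, p13, p15}.
From p12 via lambda: add p2, p6.
From p13 via lambda: add p1.
From p1 via lambda: add p11.
From p2 via lambda: add p0.
From p11 via lambda: add p7.
lambda-closure = {p0, p1, p2, p6, p7, p11, p12, p13, p15}, which has 9 states.

9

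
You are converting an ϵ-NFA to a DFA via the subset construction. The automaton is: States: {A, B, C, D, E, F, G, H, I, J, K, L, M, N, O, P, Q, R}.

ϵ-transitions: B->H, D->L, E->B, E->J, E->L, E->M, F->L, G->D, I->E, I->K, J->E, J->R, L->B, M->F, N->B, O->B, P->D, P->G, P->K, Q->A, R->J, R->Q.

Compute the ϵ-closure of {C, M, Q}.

{A, B, C, F, H, L, M, Q}

Start with {C, M, Q}.
From M via ϵ: add F.
From Q via ϵ: add A.
From F via ϵ: add L.
From L via ϵ: add B.
From B via ϵ: add H.
No new states can be added; the closed set is {A, B, C, F, H, L, M, Q}.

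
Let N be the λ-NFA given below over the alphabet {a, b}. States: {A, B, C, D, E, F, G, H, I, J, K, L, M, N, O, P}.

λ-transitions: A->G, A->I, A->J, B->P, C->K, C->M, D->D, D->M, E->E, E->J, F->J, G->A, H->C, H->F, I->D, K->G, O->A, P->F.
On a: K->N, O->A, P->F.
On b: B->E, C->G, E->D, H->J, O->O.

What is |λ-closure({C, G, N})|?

Start with {C, G, N}.
From C via λ: add K, M.
From G via λ: add A.
From A via λ: add I, J.
From I via λ: add D.
λ-closure = {A, C, D, G, I, J, K, M, N}, which has 9 states.

9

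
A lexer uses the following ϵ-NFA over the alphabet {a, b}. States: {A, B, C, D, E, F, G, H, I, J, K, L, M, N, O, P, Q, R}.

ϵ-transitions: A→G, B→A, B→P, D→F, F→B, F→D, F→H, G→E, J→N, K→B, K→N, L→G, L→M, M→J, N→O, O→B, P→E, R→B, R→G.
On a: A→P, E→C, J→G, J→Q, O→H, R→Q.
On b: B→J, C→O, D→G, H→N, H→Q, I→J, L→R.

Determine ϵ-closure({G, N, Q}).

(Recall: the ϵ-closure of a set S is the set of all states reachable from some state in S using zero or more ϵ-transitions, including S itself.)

Start with {G, N, Q}.
From G via ϵ: add E.
From N via ϵ: add O.
From O via ϵ: add B.
From B via ϵ: add A, P.
No new states can be added; the closed set is {A, B, E, G, N, O, P, Q}.

{A, B, E, G, N, O, P, Q}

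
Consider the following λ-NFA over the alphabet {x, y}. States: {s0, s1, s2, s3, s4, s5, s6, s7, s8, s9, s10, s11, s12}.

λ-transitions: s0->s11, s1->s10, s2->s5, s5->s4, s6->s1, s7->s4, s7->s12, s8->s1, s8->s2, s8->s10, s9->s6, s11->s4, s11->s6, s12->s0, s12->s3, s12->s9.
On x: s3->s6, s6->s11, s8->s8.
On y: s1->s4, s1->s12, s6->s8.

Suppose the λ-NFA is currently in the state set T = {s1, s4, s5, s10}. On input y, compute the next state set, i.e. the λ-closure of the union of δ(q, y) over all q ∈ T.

{s0, s1, s3, s4, s6, s9, s10, s11, s12}

s1 on y → {s4, s12}.
No y-transition from s4, s5, s10.
Union after reading y: {s4, s12}.
Now take the λ-closure:
From s12 via λ: add s0, s3, s9.
From s0 via λ: add s11.
From s9 via λ: add s6.
From s6 via λ: add s1.
From s1 via λ: add s10.
No new states can be added; the closed set is {s0, s1, s3, s4, s6, s9, s10, s11, s12}.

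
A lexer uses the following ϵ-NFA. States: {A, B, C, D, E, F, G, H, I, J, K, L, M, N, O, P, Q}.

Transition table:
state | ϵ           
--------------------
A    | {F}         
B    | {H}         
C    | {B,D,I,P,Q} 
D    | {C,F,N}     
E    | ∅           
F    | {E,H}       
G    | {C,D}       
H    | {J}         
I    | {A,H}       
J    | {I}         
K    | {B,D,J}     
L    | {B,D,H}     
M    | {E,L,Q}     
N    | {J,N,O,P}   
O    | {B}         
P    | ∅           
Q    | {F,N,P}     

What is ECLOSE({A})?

Start with {A}.
From A via ϵ: add F.
From F via ϵ: add E, H.
From H via ϵ: add J.
From J via ϵ: add I.
No new states can be added; the closed set is {A, E, F, H, I, J}.

{A, E, F, H, I, J}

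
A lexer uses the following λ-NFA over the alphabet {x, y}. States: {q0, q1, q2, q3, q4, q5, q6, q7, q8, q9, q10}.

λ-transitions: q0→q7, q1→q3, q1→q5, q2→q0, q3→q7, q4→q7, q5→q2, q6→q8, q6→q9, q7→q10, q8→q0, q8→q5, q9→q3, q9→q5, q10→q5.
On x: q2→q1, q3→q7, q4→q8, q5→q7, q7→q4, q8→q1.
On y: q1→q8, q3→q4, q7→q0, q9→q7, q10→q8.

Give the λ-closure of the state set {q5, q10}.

Start with {q5, q10}.
From q5 via λ: add q2.
From q2 via λ: add q0.
From q0 via λ: add q7.
No new states can be added; the closed set is {q0, q2, q5, q7, q10}.

{q0, q2, q5, q7, q10}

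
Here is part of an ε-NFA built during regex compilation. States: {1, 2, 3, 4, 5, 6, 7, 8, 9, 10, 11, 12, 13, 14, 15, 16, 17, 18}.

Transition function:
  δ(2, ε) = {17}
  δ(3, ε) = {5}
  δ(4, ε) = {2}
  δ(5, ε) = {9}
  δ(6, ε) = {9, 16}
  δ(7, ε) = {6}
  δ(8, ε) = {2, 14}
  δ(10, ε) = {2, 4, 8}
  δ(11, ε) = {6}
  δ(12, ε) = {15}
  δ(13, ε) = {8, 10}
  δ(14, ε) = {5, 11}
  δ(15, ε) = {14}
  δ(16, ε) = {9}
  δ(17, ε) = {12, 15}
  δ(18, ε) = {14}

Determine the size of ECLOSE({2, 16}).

Start with {2, 16}.
From 2 via ε: add 17.
From 16 via ε: add 9.
From 17 via ε: add 12, 15.
From 15 via ε: add 14.
From 14 via ε: add 5, 11.
From 11 via ε: add 6.
ε-closure = {2, 5, 6, 9, 11, 12, 14, 15, 16, 17}, which has 10 states.

10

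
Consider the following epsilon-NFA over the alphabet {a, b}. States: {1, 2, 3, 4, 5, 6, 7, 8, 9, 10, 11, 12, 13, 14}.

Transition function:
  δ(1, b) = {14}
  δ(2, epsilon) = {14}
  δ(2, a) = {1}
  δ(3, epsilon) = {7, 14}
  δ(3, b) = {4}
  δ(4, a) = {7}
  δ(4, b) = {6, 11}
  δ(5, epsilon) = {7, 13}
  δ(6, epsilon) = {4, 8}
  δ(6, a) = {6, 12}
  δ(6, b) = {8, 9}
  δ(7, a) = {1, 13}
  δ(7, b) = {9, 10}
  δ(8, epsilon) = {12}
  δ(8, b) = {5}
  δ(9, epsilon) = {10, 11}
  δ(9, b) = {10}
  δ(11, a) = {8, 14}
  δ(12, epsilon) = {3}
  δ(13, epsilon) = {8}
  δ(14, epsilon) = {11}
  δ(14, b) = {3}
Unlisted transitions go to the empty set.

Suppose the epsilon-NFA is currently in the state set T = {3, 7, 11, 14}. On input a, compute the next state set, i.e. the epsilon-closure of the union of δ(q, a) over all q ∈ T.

7 on a → {1, 13}.
11 on a → {8, 14}.
No a-transition from 3, 14.
Union after reading a: {1, 8, 13, 14}.
Now take the epsilon-closure:
From 8 via epsilon: add 12.
From 14 via epsilon: add 11.
From 12 via epsilon: add 3.
From 3 via epsilon: add 7.
No new states can be added; the closed set is {1, 3, 7, 8, 11, 12, 13, 14}.

{1, 3, 7, 8, 11, 12, 13, 14}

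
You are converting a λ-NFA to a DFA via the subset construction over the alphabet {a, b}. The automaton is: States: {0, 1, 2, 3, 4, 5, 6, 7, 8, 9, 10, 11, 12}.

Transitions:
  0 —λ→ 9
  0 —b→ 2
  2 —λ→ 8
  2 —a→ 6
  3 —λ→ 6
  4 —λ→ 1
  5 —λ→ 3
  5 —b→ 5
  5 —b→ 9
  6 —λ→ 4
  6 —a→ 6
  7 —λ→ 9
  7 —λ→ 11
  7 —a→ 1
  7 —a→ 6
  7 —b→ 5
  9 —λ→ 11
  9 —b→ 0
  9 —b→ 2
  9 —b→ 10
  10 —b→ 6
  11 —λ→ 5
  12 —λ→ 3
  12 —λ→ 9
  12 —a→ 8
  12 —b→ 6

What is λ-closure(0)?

Start with {0}.
From 0 via λ: add 9.
From 9 via λ: add 11.
From 11 via λ: add 5.
From 5 via λ: add 3.
From 3 via λ: add 6.
From 6 via λ: add 4.
From 4 via λ: add 1.
No new states can be added; the closed set is {0, 1, 3, 4, 5, 6, 9, 11}.

{0, 1, 3, 4, 5, 6, 9, 11}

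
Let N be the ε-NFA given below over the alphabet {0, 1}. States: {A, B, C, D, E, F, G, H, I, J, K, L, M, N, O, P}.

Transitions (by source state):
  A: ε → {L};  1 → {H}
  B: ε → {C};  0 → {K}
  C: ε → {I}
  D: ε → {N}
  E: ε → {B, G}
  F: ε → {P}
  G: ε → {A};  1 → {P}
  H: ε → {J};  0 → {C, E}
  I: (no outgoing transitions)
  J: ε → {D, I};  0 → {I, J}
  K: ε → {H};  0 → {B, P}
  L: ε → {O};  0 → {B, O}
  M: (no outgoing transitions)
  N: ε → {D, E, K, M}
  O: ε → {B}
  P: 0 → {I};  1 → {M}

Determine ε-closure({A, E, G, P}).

Start with {A, E, G, P}.
From A via ε: add L.
From E via ε: add B.
From B via ε: add C.
From L via ε: add O.
From C via ε: add I.
No new states can be added; the closed set is {A, B, C, E, G, I, L, O, P}.

{A, B, C, E, G, I, L, O, P}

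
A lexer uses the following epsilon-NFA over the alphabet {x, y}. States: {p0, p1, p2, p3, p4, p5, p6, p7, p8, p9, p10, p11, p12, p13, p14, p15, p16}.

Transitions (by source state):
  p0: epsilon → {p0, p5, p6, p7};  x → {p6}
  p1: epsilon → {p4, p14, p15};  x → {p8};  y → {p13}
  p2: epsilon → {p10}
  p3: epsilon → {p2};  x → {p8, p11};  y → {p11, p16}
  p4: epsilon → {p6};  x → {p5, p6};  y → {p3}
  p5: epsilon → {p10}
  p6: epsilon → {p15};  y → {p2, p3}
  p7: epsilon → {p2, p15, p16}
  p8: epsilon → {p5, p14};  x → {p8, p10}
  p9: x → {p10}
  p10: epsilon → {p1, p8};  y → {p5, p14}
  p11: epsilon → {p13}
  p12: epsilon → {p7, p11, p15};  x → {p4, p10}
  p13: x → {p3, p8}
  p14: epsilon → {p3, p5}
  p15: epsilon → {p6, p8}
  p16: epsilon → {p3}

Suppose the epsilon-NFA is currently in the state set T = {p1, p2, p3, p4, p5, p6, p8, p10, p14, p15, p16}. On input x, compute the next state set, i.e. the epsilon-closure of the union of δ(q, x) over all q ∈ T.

{p1, p2, p3, p4, p5, p6, p8, p10, p11, p13, p14, p15}

p1 on x → {p8}.
p3 on x → {p8, p11}.
p4 on x → {p5, p6}.
p8 on x → {p8, p10}.
No x-transition from p2, p5, p6, p10, p14, p15, p16.
Union after reading x: {p5, p6, p8, p10, p11}.
Now take the epsilon-closure:
From p6 via epsilon: add p15.
From p8 via epsilon: add p14.
From p10 via epsilon: add p1.
From p11 via epsilon: add p13.
From p1 via epsilon: add p4.
From p14 via epsilon: add p3.
From p3 via epsilon: add p2.
No new states can be added; the closed set is {p1, p2, p3, p4, p5, p6, p8, p10, p11, p13, p14, p15}.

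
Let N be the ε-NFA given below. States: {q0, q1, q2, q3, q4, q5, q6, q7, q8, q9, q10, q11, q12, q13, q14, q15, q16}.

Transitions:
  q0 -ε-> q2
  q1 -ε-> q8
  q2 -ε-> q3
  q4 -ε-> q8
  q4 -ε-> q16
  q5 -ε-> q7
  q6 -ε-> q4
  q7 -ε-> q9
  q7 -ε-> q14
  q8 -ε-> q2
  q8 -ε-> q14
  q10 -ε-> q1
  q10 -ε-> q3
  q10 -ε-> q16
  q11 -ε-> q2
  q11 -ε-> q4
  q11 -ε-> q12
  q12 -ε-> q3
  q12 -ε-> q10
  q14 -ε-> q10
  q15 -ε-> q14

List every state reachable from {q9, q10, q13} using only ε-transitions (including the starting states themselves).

Start with {q9, q10, q13}.
From q10 via ε: add q1, q3, q16.
From q1 via ε: add q8.
From q8 via ε: add q2, q14.
No new states can be added; the closed set is {q1, q2, q3, q8, q9, q10, q13, q14, q16}.

{q1, q2, q3, q8, q9, q10, q13, q14, q16}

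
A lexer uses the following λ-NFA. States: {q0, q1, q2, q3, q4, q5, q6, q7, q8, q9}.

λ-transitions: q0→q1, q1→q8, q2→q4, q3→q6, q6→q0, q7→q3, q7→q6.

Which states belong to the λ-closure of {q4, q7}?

Start with {q4, q7}.
From q7 via λ: add q3, q6.
From q6 via λ: add q0.
From q0 via λ: add q1.
From q1 via λ: add q8.
No new states can be added; the closed set is {q0, q1, q3, q4, q6, q7, q8}.

{q0, q1, q3, q4, q6, q7, q8}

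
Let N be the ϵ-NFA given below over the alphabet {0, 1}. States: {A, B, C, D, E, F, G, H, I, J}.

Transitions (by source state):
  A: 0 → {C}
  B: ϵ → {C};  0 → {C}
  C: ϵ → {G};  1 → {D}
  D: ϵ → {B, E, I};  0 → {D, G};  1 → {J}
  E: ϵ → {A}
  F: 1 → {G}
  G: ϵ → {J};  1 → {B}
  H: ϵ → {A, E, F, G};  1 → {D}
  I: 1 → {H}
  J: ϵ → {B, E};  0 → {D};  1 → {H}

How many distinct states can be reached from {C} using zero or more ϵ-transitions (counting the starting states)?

6

Start with {C}.
From C via ϵ: add G.
From G via ϵ: add J.
From J via ϵ: add B, E.
From E via ϵ: add A.
ϵ-closure = {A, B, C, E, G, J}, which has 6 states.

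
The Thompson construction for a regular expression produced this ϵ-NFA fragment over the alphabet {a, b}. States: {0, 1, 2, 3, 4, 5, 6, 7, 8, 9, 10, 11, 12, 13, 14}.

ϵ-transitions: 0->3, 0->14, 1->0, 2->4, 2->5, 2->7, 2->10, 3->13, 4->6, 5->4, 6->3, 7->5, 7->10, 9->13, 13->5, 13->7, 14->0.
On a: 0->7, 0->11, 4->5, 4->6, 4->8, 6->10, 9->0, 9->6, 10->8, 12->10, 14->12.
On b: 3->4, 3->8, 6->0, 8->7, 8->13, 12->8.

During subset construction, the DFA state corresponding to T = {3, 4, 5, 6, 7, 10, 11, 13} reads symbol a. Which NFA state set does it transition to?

4 on a → {5, 6, 8}.
6 on a → {10}.
10 on a → {8}.
No a-transition from 3, 5, 7, 11, 13.
Union after reading a: {5, 6, 8, 10}.
Now take the ϵ-closure:
From 5 via ϵ: add 4.
From 6 via ϵ: add 3.
From 3 via ϵ: add 13.
From 13 via ϵ: add 7.
No new states can be added; the closed set is {3, 4, 5, 6, 7, 8, 10, 13}.

{3, 4, 5, 6, 7, 8, 10, 13}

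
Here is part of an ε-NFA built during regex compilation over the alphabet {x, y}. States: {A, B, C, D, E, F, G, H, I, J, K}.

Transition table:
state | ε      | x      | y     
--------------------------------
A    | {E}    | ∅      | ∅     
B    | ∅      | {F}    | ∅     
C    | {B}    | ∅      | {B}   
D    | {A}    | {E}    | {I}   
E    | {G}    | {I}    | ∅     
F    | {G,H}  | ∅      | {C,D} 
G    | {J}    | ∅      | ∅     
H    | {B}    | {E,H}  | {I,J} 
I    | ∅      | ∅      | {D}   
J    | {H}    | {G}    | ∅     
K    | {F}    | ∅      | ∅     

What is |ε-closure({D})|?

Start with {D}.
From D via ε: add A.
From A via ε: add E.
From E via ε: add G.
From G via ε: add J.
From J via ε: add H.
From H via ε: add B.
ε-closure = {A, B, D, E, G, H, J}, which has 7 states.

7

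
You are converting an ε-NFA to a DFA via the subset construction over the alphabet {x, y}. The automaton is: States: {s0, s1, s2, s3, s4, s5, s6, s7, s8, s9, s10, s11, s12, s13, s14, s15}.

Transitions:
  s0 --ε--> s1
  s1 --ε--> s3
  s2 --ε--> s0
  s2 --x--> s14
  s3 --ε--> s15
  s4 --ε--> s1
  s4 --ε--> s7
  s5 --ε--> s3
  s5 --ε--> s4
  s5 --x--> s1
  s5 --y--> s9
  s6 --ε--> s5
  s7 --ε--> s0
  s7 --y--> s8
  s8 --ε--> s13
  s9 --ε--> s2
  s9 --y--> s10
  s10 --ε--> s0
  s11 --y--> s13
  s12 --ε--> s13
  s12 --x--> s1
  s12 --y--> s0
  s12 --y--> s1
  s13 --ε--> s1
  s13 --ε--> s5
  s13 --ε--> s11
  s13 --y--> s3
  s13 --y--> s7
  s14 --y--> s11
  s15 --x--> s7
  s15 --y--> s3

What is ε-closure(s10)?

{s0, s1, s3, s10, s15}

Start with {s10}.
From s10 via ε: add s0.
From s0 via ε: add s1.
From s1 via ε: add s3.
From s3 via ε: add s15.
No new states can be added; the closed set is {s0, s1, s3, s10, s15}.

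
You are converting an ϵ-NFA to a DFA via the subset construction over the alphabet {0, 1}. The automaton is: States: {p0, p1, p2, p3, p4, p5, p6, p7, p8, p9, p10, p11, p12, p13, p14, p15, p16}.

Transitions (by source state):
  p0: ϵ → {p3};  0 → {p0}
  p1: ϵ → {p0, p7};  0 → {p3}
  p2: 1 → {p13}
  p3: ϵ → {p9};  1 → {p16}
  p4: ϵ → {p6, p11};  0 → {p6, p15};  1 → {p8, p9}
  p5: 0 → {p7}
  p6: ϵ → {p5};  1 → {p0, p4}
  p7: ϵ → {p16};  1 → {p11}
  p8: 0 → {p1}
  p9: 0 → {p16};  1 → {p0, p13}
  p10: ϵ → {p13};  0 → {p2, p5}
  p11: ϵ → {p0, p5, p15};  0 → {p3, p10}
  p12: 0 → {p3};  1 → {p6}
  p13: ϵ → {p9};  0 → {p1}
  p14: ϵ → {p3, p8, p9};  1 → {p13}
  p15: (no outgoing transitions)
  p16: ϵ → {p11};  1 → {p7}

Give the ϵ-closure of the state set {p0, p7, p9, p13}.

Start with {p0, p7, p9, p13}.
From p0 via ϵ: add p3.
From p7 via ϵ: add p16.
From p16 via ϵ: add p11.
From p11 via ϵ: add p5, p15.
No new states can be added; the closed set is {p0, p3, p5, p7, p9, p11, p13, p15, p16}.

{p0, p3, p5, p7, p9, p11, p13, p15, p16}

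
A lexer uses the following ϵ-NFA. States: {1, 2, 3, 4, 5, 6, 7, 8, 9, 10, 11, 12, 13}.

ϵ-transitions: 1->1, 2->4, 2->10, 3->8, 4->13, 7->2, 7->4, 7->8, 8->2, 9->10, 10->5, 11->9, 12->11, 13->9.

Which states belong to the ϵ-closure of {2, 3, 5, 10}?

Start with {2, 3, 5, 10}.
From 2 via ϵ: add 4.
From 3 via ϵ: add 8.
From 4 via ϵ: add 13.
From 13 via ϵ: add 9.
No new states can be added; the closed set is {2, 3, 4, 5, 8, 9, 10, 13}.

{2, 3, 4, 5, 8, 9, 10, 13}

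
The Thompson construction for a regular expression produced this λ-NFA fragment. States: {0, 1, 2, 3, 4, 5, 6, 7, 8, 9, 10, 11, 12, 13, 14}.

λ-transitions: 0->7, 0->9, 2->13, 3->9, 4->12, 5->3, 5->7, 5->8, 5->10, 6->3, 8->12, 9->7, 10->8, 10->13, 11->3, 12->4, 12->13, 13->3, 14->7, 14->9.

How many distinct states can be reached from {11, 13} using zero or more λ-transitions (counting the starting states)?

Start with {11, 13}.
From 11 via λ: add 3.
From 3 via λ: add 9.
From 9 via λ: add 7.
λ-closure = {3, 7, 9, 11, 13}, which has 5 states.

5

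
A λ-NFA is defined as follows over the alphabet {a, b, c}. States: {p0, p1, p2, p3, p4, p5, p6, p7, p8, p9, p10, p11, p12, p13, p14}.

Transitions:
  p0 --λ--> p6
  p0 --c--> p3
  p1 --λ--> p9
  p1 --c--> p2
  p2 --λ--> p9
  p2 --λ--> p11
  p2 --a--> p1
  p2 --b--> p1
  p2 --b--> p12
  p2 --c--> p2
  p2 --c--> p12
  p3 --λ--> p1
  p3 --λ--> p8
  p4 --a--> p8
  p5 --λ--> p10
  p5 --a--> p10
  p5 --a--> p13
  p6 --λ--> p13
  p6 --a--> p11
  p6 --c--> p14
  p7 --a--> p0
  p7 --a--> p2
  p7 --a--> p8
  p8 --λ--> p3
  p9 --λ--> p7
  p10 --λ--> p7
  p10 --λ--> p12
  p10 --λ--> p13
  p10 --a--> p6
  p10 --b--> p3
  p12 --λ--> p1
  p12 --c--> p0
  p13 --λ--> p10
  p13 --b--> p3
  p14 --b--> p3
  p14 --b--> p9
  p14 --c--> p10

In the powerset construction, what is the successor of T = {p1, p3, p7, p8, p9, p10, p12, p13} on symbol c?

{p0, p1, p2, p6, p7, p9, p10, p11, p12, p13}

p1 on c → {p2}.
p12 on c → {p0}.
No c-transition from p3, p7, p8, p9, p10, p13.
Union after reading c: {p0, p2}.
Now take the λ-closure:
From p0 via λ: add p6.
From p2 via λ: add p9, p11.
From p6 via λ: add p13.
From p9 via λ: add p7.
From p13 via λ: add p10.
From p10 via λ: add p12.
From p12 via λ: add p1.
No new states can be added; the closed set is {p0, p1, p2, p6, p7, p9, p10, p11, p12, p13}.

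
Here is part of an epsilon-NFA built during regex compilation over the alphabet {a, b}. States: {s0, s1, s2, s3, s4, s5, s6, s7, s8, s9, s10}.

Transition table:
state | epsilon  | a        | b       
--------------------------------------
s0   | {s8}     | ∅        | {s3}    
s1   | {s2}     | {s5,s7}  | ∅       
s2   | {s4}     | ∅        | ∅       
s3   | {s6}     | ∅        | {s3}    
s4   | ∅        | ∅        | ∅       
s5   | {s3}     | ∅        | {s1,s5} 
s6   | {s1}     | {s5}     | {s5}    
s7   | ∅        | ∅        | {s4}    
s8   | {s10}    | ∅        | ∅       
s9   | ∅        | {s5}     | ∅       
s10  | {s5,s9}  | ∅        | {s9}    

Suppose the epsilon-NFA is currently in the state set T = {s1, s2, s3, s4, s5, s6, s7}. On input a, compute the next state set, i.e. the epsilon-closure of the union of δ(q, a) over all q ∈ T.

{s1, s2, s3, s4, s5, s6, s7}

s1 on a → {s5, s7}.
s6 on a → {s5}.
No a-transition from s2, s3, s4, s5, s7.
Union after reading a: {s5, s7}.
Now take the epsilon-closure:
From s5 via epsilon: add s3.
From s3 via epsilon: add s6.
From s6 via epsilon: add s1.
From s1 via epsilon: add s2.
From s2 via epsilon: add s4.
No new states can be added; the closed set is {s1, s2, s3, s4, s5, s6, s7}.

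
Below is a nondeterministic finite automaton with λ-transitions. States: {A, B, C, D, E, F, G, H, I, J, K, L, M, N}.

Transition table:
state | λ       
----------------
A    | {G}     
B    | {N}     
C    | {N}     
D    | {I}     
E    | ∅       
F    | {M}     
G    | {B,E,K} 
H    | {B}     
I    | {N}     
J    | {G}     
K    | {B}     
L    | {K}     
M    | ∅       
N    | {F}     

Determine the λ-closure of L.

{B, F, K, L, M, N}

Start with {L}.
From L via λ: add K.
From K via λ: add B.
From B via λ: add N.
From N via λ: add F.
From F via λ: add M.
No new states can be added; the closed set is {B, F, K, L, M, N}.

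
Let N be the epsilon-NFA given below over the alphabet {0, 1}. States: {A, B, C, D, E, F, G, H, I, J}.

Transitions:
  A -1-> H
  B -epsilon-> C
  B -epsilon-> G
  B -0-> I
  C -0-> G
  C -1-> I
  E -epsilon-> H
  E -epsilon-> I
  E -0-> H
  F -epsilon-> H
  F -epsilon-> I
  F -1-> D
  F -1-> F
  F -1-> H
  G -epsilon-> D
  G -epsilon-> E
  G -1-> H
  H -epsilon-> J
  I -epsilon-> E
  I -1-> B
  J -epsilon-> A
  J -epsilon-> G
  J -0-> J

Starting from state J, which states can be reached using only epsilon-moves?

Start with {J}.
From J via epsilon: add A, G.
From G via epsilon: add D, E.
From E via epsilon: add H, I.
No new states can be added; the closed set is {A, D, E, G, H, I, J}.

{A, D, E, G, H, I, J}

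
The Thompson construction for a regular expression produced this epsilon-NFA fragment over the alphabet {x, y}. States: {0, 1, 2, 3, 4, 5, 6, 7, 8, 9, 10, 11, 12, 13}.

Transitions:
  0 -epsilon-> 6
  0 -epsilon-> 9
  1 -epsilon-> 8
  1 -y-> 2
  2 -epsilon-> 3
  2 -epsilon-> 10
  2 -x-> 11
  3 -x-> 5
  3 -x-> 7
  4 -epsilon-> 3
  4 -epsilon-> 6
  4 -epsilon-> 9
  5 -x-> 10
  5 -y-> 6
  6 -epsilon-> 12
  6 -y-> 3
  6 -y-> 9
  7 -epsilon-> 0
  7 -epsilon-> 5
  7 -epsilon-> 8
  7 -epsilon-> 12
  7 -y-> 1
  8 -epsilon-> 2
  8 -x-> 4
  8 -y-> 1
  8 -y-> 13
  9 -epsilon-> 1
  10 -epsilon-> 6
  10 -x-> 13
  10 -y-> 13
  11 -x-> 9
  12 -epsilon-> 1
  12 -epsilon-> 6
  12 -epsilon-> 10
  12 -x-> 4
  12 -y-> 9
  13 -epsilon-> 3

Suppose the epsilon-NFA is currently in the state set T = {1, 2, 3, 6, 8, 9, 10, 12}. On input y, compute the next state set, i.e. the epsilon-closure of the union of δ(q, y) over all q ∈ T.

{1, 2, 3, 6, 8, 9, 10, 12, 13}

1 on y → {2}.
6 on y → {3, 9}.
8 on y → {1, 13}.
10 on y → {13}.
12 on y → {9}.
No y-transition from 2, 3, 9.
Union after reading y: {1, 2, 3, 9, 13}.
Now take the epsilon-closure:
From 1 via epsilon: add 8.
From 2 via epsilon: add 10.
From 10 via epsilon: add 6.
From 6 via epsilon: add 12.
No new states can be added; the closed set is {1, 2, 3, 6, 8, 9, 10, 12, 13}.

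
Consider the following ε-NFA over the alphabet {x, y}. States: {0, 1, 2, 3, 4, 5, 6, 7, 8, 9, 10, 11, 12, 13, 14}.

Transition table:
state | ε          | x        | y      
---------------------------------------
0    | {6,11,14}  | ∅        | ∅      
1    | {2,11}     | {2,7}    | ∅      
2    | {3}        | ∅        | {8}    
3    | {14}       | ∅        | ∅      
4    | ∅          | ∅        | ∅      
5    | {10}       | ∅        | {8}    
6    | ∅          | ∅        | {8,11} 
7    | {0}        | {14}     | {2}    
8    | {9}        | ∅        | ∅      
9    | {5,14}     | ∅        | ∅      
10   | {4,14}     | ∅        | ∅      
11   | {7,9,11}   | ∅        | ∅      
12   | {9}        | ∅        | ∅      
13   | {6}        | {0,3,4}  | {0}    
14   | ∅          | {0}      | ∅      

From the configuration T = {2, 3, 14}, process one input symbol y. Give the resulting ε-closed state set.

2 on y → {8}.
No y-transition from 3, 14.
Union after reading y: {8}.
Now take the ε-closure:
From 8 via ε: add 9.
From 9 via ε: add 5, 14.
From 5 via ε: add 10.
From 10 via ε: add 4.
No new states can be added; the closed set is {4, 5, 8, 9, 10, 14}.

{4, 5, 8, 9, 10, 14}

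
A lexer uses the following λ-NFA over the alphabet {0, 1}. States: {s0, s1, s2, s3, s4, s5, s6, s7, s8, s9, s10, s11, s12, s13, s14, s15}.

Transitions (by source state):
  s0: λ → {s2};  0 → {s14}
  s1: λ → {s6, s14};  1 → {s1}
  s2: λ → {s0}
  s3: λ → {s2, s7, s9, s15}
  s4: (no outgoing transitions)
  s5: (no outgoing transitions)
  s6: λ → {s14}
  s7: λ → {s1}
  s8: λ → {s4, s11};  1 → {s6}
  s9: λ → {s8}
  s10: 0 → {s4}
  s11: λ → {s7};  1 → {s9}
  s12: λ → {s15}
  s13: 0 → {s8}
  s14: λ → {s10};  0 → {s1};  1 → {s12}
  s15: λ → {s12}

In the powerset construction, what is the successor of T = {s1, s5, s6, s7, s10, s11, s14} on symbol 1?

{s1, s4, s6, s7, s8, s9, s10, s11, s12, s14, s15}

s1 on 1 → {s1}.
s11 on 1 → {s9}.
s14 on 1 → {s12}.
No 1-transition from s5, s6, s7, s10.
Union after reading 1: {s1, s9, s12}.
Now take the λ-closure:
From s1 via λ: add s6, s14.
From s9 via λ: add s8.
From s12 via λ: add s15.
From s8 via λ: add s4, s11.
From s14 via λ: add s10.
From s11 via λ: add s7.
No new states can be added; the closed set is {s1, s4, s6, s7, s8, s9, s10, s11, s12, s14, s15}.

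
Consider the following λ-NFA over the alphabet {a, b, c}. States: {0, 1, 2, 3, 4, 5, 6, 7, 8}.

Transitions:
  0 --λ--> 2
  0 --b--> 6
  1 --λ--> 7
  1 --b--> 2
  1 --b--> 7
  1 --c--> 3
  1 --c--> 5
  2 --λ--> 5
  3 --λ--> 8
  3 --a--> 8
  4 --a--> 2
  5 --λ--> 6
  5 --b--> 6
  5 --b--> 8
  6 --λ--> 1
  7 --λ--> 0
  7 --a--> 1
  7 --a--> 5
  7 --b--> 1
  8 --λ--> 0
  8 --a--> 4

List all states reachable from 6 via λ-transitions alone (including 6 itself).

Start with {6}.
From 6 via λ: add 1.
From 1 via λ: add 7.
From 7 via λ: add 0.
From 0 via λ: add 2.
From 2 via λ: add 5.
No new states can be added; the closed set is {0, 1, 2, 5, 6, 7}.

{0, 1, 2, 5, 6, 7}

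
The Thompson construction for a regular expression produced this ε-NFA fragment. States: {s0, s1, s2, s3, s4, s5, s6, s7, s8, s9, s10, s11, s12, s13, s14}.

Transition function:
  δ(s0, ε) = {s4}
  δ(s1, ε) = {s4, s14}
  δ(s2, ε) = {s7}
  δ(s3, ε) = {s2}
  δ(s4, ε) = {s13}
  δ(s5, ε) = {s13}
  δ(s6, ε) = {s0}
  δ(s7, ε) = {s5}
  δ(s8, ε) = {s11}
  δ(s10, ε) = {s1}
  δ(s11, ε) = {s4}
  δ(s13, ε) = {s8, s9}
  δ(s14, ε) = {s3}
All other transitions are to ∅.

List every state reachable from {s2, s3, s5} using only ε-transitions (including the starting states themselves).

{s2, s3, s4, s5, s7, s8, s9, s11, s13}

Start with {s2, s3, s5}.
From s2 via ε: add s7.
From s5 via ε: add s13.
From s13 via ε: add s8, s9.
From s8 via ε: add s11.
From s11 via ε: add s4.
No new states can be added; the closed set is {s2, s3, s4, s5, s7, s8, s9, s11, s13}.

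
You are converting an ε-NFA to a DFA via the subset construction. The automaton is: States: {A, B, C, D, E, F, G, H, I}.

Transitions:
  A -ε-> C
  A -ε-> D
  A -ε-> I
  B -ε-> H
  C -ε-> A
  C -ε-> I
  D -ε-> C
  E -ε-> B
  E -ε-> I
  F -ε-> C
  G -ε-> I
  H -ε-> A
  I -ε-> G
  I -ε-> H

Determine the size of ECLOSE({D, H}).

6

Start with {D, H}.
From D via ε: add C.
From H via ε: add A.
From A via ε: add I.
From I via ε: add G.
ε-closure = {A, C, D, G, H, I}, which has 6 states.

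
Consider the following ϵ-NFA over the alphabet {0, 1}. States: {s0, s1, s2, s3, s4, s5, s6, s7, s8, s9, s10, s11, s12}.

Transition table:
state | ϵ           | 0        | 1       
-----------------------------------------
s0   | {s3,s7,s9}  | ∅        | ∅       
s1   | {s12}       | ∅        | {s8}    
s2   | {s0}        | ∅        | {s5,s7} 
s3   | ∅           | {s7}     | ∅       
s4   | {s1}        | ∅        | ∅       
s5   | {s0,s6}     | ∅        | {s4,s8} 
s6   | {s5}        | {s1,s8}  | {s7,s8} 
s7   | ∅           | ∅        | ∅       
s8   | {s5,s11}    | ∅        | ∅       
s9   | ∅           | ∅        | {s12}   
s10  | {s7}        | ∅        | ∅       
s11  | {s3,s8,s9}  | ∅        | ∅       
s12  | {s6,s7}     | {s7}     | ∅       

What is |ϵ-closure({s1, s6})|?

Start with {s1, s6}.
From s1 via ϵ: add s12.
From s6 via ϵ: add s5.
From s5 via ϵ: add s0.
From s12 via ϵ: add s7.
From s0 via ϵ: add s3, s9.
ϵ-closure = {s0, s1, s3, s5, s6, s7, s9, s12}, which has 8 states.

8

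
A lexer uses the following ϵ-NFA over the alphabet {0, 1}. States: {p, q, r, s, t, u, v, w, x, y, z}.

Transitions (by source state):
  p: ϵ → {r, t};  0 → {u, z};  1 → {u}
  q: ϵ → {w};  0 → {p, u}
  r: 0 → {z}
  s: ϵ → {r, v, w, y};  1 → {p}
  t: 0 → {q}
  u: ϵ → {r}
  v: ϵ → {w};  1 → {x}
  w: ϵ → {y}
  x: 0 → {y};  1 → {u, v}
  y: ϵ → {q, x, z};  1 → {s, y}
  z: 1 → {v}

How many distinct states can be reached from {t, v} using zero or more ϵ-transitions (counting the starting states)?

7

Start with {t, v}.
From v via ϵ: add w.
From w via ϵ: add y.
From y via ϵ: add q, x, z.
ϵ-closure = {q, t, v, w, x, y, z}, which has 7 states.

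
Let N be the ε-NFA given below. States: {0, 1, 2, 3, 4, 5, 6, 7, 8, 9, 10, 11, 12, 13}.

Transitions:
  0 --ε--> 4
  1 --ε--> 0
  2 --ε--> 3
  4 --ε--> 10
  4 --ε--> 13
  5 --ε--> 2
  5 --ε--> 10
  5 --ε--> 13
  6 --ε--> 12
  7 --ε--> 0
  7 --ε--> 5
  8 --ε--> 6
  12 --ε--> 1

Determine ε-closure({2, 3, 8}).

Start with {2, 3, 8}.
From 8 via ε: add 6.
From 6 via ε: add 12.
From 12 via ε: add 1.
From 1 via ε: add 0.
From 0 via ε: add 4.
From 4 via ε: add 10, 13.
No new states can be added; the closed set is {0, 1, 2, 3, 4, 6, 8, 10, 12, 13}.

{0, 1, 2, 3, 4, 6, 8, 10, 12, 13}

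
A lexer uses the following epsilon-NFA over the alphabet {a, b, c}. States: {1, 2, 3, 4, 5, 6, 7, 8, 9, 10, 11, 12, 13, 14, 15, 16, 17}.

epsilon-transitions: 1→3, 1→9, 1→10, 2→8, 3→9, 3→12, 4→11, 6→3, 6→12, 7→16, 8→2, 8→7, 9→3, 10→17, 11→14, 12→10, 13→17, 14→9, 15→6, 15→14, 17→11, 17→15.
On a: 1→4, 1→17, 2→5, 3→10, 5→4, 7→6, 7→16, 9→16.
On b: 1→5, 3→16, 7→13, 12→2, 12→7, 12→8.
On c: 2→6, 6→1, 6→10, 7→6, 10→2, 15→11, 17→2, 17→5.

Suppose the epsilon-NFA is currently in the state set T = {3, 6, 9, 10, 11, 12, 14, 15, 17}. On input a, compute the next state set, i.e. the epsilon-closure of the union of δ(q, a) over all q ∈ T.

{3, 6, 9, 10, 11, 12, 14, 15, 16, 17}

3 on a → {10}.
9 on a → {16}.
No a-transition from 6, 10, 11, 12, 14, 15, 17.
Union after reading a: {10, 16}.
Now take the epsilon-closure:
From 10 via epsilon: add 17.
From 17 via epsilon: add 11, 15.
From 11 via epsilon: add 14.
From 15 via epsilon: add 6.
From 6 via epsilon: add 3, 12.
From 14 via epsilon: add 9.
No new states can be added; the closed set is {3, 6, 9, 10, 11, 12, 14, 15, 16, 17}.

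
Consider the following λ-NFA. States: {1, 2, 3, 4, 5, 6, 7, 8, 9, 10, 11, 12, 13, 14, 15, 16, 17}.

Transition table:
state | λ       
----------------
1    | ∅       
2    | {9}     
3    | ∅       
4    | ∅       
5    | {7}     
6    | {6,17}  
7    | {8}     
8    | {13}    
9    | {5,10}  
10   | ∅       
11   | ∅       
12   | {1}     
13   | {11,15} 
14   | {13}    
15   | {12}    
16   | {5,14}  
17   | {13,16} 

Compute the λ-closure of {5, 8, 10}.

{1, 5, 7, 8, 10, 11, 12, 13, 15}

Start with {5, 8, 10}.
From 5 via λ: add 7.
From 8 via λ: add 13.
From 13 via λ: add 11, 15.
From 15 via λ: add 12.
From 12 via λ: add 1.
No new states can be added; the closed set is {1, 5, 7, 8, 10, 11, 12, 13, 15}.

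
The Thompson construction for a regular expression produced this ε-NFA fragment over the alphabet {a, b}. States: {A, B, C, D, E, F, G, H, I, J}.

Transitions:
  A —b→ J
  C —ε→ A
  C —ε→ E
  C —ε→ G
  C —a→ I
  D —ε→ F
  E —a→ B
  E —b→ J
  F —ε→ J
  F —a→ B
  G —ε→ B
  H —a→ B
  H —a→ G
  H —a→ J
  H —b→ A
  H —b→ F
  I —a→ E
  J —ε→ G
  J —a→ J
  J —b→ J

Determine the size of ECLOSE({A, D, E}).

Start with {A, D, E}.
From D via ε: add F.
From F via ε: add J.
From J via ε: add G.
From G via ε: add B.
ε-closure = {A, B, D, E, F, G, J}, which has 7 states.

7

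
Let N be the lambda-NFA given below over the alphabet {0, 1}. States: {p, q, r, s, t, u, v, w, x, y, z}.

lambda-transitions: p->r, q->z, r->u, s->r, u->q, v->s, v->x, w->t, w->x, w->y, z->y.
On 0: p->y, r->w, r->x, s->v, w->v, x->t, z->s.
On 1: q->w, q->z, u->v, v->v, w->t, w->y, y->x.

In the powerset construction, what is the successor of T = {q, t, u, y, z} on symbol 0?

{q, r, s, u, y, z}

z on 0 → {s}.
No 0-transition from q, t, u, y.
Union after reading 0: {s}.
Now take the lambda-closure:
From s via lambda: add r.
From r via lambda: add u.
From u via lambda: add q.
From q via lambda: add z.
From z via lambda: add y.
No new states can be added; the closed set is {q, r, s, u, y, z}.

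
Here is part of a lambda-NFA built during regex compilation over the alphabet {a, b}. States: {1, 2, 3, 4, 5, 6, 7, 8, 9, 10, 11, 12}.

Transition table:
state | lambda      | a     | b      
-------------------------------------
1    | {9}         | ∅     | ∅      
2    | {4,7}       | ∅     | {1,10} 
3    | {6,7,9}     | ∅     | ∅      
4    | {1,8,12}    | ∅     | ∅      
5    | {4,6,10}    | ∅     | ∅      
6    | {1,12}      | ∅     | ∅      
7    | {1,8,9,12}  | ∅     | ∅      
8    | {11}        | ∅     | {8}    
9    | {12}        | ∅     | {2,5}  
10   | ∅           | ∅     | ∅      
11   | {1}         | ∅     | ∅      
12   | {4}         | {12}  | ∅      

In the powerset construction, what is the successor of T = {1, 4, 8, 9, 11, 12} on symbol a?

{1, 4, 8, 9, 11, 12}

12 on a → {12}.
No a-transition from 1, 4, 8, 9, 11.
Union after reading a: {12}.
Now take the lambda-closure:
From 12 via lambda: add 4.
From 4 via lambda: add 1, 8.
From 1 via lambda: add 9.
From 8 via lambda: add 11.
No new states can be added; the closed set is {1, 4, 8, 9, 11, 12}.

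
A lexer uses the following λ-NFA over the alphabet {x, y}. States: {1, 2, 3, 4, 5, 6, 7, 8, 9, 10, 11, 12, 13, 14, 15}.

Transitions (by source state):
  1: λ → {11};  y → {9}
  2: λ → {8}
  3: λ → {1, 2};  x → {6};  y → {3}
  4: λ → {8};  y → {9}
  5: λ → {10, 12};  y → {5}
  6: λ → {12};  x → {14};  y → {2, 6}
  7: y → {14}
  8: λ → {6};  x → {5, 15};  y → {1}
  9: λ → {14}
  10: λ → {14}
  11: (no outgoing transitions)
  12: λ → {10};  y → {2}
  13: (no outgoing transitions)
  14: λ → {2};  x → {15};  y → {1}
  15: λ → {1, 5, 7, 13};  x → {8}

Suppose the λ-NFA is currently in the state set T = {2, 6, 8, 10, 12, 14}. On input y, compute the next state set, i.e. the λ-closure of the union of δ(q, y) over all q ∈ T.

6 on y → {2, 6}.
8 on y → {1}.
12 on y → {2}.
14 on y → {1}.
No y-transition from 2, 10.
Union after reading y: {1, 2, 6}.
Now take the λ-closure:
From 1 via λ: add 11.
From 2 via λ: add 8.
From 6 via λ: add 12.
From 12 via λ: add 10.
From 10 via λ: add 14.
No new states can be added; the closed set is {1, 2, 6, 8, 10, 11, 12, 14}.

{1, 2, 6, 8, 10, 11, 12, 14}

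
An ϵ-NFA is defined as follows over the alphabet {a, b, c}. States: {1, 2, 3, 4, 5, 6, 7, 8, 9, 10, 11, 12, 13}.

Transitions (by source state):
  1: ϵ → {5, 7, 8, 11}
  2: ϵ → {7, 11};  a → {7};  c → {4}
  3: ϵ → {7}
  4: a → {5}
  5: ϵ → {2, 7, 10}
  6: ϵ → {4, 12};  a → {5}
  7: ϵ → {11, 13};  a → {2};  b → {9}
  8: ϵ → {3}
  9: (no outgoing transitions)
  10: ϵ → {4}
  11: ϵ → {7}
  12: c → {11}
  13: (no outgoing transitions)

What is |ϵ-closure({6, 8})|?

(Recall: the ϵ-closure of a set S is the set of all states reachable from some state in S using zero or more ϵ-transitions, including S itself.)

Start with {6, 8}.
From 6 via ϵ: add 4, 12.
From 8 via ϵ: add 3.
From 3 via ϵ: add 7.
From 7 via ϵ: add 11, 13.
ϵ-closure = {3, 4, 6, 7, 8, 11, 12, 13}, which has 8 states.

8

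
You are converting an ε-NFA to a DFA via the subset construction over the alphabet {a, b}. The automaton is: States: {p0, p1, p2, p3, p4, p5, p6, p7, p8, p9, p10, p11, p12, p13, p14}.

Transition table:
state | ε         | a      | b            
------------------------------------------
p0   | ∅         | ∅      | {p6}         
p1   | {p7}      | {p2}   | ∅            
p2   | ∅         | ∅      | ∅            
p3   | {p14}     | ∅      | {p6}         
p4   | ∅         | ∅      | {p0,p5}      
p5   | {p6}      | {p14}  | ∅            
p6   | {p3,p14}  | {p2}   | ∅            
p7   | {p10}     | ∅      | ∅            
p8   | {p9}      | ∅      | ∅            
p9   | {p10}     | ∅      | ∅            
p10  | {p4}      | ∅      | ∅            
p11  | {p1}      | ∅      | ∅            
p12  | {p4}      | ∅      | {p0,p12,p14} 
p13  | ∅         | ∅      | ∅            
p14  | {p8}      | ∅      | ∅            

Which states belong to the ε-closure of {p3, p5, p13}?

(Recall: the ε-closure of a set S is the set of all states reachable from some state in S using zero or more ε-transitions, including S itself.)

{p3, p4, p5, p6, p8, p9, p10, p13, p14}

Start with {p3, p5, p13}.
From p3 via ε: add p14.
From p5 via ε: add p6.
From p14 via ε: add p8.
From p8 via ε: add p9.
From p9 via ε: add p10.
From p10 via ε: add p4.
No new states can be added; the closed set is {p3, p4, p5, p6, p8, p9, p10, p13, p14}.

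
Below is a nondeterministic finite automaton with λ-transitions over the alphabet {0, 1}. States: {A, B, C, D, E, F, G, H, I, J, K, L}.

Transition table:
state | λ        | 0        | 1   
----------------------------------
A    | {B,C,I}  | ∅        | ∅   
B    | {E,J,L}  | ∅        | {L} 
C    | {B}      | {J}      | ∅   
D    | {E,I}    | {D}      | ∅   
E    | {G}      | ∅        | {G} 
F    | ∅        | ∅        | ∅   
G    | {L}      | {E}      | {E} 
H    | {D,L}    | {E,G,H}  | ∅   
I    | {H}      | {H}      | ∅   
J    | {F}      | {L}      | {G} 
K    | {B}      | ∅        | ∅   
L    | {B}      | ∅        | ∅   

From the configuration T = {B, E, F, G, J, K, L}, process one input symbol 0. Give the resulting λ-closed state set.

G on 0 → {E}.
J on 0 → {L}.
No 0-transition from B, E, F, K, L.
Union after reading 0: {E, L}.
Now take the λ-closure:
From E via λ: add G.
From L via λ: add B.
From B via λ: add J.
From J via λ: add F.
No new states can be added; the closed set is {B, E, F, G, J, L}.

{B, E, F, G, J, L}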